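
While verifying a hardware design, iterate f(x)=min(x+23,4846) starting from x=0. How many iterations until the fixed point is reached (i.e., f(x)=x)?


Step 1: x=0, cap=4846, increment=23
Step 2: x grows by 23 each step until capped at 4846; fixed point is x=4846
Step 3: iterations = ceil(4846/23) = 211

211


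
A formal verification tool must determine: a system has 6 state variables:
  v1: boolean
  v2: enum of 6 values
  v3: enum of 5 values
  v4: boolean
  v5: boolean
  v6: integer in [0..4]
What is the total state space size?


State space = product of domain sizes of all variables.
Domain sizes:
  v1 (boolean): 2
  v2 (enum of 6 values): 6
  v3 (enum of 5 values): 5
  v4 (boolean): 2
  v5 (boolean): 2
  v6 (integer in [0..4]): 5
Product = 2 * 6 * 5 * 2 * 2 * 5 = 1200

1200


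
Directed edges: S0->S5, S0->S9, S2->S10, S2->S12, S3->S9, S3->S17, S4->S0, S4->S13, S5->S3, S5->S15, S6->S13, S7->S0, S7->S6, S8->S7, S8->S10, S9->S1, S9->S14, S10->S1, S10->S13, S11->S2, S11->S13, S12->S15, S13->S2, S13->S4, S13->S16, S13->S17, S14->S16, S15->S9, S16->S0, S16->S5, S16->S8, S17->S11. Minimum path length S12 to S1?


BFS layer-by-layer from S12:
  dist 0: {S12}
  dist 1: {S15}
  dist 2: {S9}
  dist 3: {S1, S14}
  -> S1 reached at distance 3
Shortest path length = 3

3


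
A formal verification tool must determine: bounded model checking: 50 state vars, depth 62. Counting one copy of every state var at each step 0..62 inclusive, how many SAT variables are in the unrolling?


BMC unrolls to depth k, creating one copy of each state var for steps 0..k.
Step count = 62 + 1 = 63 (steps 0 through 62)
Vars per step = 50
Total = 50 * 63 = 3150

3150


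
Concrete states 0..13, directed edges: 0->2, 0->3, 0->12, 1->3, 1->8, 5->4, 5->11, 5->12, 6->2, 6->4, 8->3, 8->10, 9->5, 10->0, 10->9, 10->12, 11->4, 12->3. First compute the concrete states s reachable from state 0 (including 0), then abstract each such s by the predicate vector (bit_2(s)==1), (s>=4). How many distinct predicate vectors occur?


BFS from 0:
Concrete reachable: {0, 2, 3, 12}
Abstract via predicates (bit_2(s)==1), (s>=4):
  (0,0) <- {0, 2, 3}
  (1,1) <- {12}
Distinct abstract states = 2

2


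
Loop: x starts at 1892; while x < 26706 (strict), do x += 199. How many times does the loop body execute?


Step 1: x goes from 1892 toward 26706 by 199; the body runs while x<26706, so iterations = ceil((bound-start)/step)
Step 2: Distance=24814
Step 3: ceil(24814/199)=125

125


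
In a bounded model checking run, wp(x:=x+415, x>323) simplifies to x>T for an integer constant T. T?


Formula: wp(x:=E, P) = P[E/x] (substitute E for x in postcondition)
Step 1: Postcondition: x>323
Step 2: Substitute x+415 for x: x+415>323
Step 3: Solve for x: x > 323-415 = -92

-92


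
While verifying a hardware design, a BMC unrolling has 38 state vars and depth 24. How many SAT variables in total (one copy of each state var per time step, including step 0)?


BMC unrolls to depth k, creating one copy of each state var for steps 0..k.
Step count = 24 + 1 = 25 (steps 0 through 24)
Vars per step = 38
Total = 38 * 25 = 950

950


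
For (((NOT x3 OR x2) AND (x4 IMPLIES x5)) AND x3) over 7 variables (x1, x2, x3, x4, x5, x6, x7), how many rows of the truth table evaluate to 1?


Formula: (((NOT x3 OR x2) AND (x4 IMPLIES x5)) AND x3) over 7 vars (128 rows)
Evaluate each row (x1, x2, x3, x4, x5, x6, x7 as bits, MSB first):
  row 0 [0000000]: (((NOT 0 OR 0) AND (0 IMPLIES 0)) AND 0) -> 0
  row 1 [0000001]: (((NOT 0 OR 0) AND (0 IMPLIES 0)) AND 0) -> 0
  row 2 [0000010]: (((NOT 0 OR 0) AND (0 IMPLIES 0)) AND 0) -> 0
  row 3 [0000011]: (((NOT 0 OR 0) AND (0 IMPLIES 0)) AND 0) -> 0
  row 4 [0000100]: (((NOT 0 OR 0) AND (0 IMPLIES 1)) AND 0) -> 0
  (every remaining row is evaluated the same way; all 128 results are listed next)
Full result column, 8 rows per line (x1,x2,x3,x4 fixed per line; x5,x6,x7 runs 000..111 left to right):
  rows 0-7 [x1,x2,x3,x4=0000]: 00000000  (ones: 0)
  rows 8-15 [x1,x2,x3,x4=0001]: 00000000  (ones: 0)
  rows 16-23 [x1,x2,x3,x4=0010]: 00000000  (ones: 0)
  rows 24-31 [x1,x2,x3,x4=0011]: 00000000  (ones: 0)
  rows 32-39 [x1,x2,x3,x4=0100]: 00000000  (ones: 0)
  rows 40-47 [x1,x2,x3,x4=0101]: 00000000  (ones: 0)
  rows 48-55 [x1,x2,x3,x4=0110]: 11111111  (ones: 8)
  rows 56-63 [x1,x2,x3,x4=0111]: 00001111  (ones: 4)
  rows 64-71 [x1,x2,x3,x4=1000]: 00000000  (ones: 0)
  rows 72-79 [x1,x2,x3,x4=1001]: 00000000  (ones: 0)
  rows 80-87 [x1,x2,x3,x4=1010]: 00000000  (ones: 0)
  rows 88-95 [x1,x2,x3,x4=1011]: 00000000  (ones: 0)
  rows 96-103 [x1,x2,x3,x4=1100]: 00000000  (ones: 0)
  rows 104-111 [x1,x2,x3,x4=1101]: 00000000  (ones: 0)
  rows 112-119 [x1,x2,x3,x4=1110]: 11111111  (ones: 8)
  rows 120-127 [x1,x2,x3,x4=1111]: 00001111  (ones: 4)
Count of 1-rows = 0+0+0+0+0+0+8+4+0+0+0+0+0+0+8+4 = 24

24


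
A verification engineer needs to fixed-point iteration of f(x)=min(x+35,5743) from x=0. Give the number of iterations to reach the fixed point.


Step 1: x=0, cap=5743, increment=35
Step 2: x grows by 35 each step until capped at 5743; fixed point is x=5743
Step 3: iterations = ceil(5743/35) = 165

165


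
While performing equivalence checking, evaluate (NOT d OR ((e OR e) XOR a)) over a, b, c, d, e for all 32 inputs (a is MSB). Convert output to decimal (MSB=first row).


Formula: (NOT d OR ((e OR e) XOR a)) over a, b, c, d, e (32 rows)
Evaluate each row (bits = a,b,c,d,e, MSB first):
  row 0 [00000]: (NOT 0 OR ((0 OR 0) XOR 0)) -> 1
  row 1 [00001]: (NOT 0 OR ((1 OR 1) XOR 0)) -> 1
  row 2 [00010]: (NOT 1 OR ((0 OR 0) XOR 0)) -> 0
  row 3 [00011]: (NOT 1 OR ((1 OR 1) XOR 0)) -> 1
  row 4 [00100]: (NOT 0 OR ((0 OR 0) XOR 0)) -> 1
  row 5 [00101]: (NOT 0 OR ((1 OR 1) XOR 0)) -> 1
  row 6 [00110]: (NOT 1 OR ((0 OR 0) XOR 0)) -> 0
  row 7 [00111]: (NOT 1 OR ((1 OR 1) XOR 0)) -> 1
  row 8 [01000]: (NOT 0 OR ((0 OR 0) XOR 0)) -> 1
  row 9 [01001]: (NOT 0 OR ((1 OR 1) XOR 0)) -> 1
  row 10 [01010]: (NOT 1 OR ((0 OR 0) XOR 0)) -> 0
  row 11 [01011]: (NOT 1 OR ((1 OR 1) XOR 0)) -> 1
  row 12 [01100]: (NOT 0 OR ((0 OR 0) XOR 0)) -> 1
  row 13 [01101]: (NOT 0 OR ((1 OR 1) XOR 0)) -> 1
  row 14 [01110]: (NOT 1 OR ((0 OR 0) XOR 0)) -> 0
  row 15 [01111]: (NOT 1 OR ((1 OR 1) XOR 0)) -> 1
  row 16 [10000]: (NOT 0 OR ((0 OR 0) XOR 1)) -> 1
  row 17 [10001]: (NOT 0 OR ((1 OR 1) XOR 1)) -> 1
  row 18 [10010]: (NOT 1 OR ((0 OR 0) XOR 1)) -> 1
  row 19 [10011]: (NOT 1 OR ((1 OR 1) XOR 1)) -> 0
  row 20 [10100]: (NOT 0 OR ((0 OR 0) XOR 1)) -> 1
  row 21 [10101]: (NOT 0 OR ((1 OR 1) XOR 1)) -> 1
  row 22 [10110]: (NOT 1 OR ((0 OR 0) XOR 1)) -> 1
  row 23 [10111]: (NOT 1 OR ((1 OR 1) XOR 1)) -> 0
  row 24 [11000]: (NOT 0 OR ((0 OR 0) XOR 1)) -> 1
  row 25 [11001]: (NOT 0 OR ((1 OR 1) XOR 1)) -> 1
  row 26 [11010]: (NOT 1 OR ((0 OR 0) XOR 1)) -> 1
  row 27 [11011]: (NOT 1 OR ((1 OR 1) XOR 1)) -> 0
  row 28 [11100]: (NOT 0 OR ((0 OR 0) XOR 1)) -> 1
  row 29 [11101]: (NOT 0 OR ((1 OR 1) XOR 1)) -> 1
  row 30 [11110]: (NOT 1 OR ((0 OR 0) XOR 1)) -> 1
  row 31 [11111]: (NOT 1 OR ((1 OR 1) XOR 1)) -> 0
Full result column, 4 rows per line (a,b,c fixed per line; d,e runs 00..11 left to right):
  rows 0-3 [a,b,c=000]: 1101  = hex D
  rows 4-7 [a,b,c=001]: 1101  = hex D
  rows 8-11 [a,b,c=010]: 1101  = hex D
  rows 12-15 [a,b,c=011]: 1101  = hex D
  rows 16-19 [a,b,c=100]: 1110  = hex E
  rows 20-23 [a,b,c=101]: 1110  = hex E
  rows 24-27 [a,b,c=110]: 1110  = hex E
  rows 28-31 [a,b,c=111]: 1110  = hex E
Output column (row 0 .. row 31) = 11011101110111011110111011101110
Output column grouped in 4s = 1101 1101 1101 1101 1110 1110 1110 1110 = 0xDDDDEEEE
Convert to decimal digit by digit (value = value*16 + digit):
  D -> 13
  13*16 + 13 (D) = 221
  221*16 + 13 (D) = 3549
  3549*16 + 13 (D) = 56797
  56797*16 + 14 (E) = 908766
  908766*16 + 14 (E) = 14540270
  14540270*16 + 14 (E) = 232644334
  232644334*16 + 14 (E) = 3722309358
Decimal = 3722309358

3722309358


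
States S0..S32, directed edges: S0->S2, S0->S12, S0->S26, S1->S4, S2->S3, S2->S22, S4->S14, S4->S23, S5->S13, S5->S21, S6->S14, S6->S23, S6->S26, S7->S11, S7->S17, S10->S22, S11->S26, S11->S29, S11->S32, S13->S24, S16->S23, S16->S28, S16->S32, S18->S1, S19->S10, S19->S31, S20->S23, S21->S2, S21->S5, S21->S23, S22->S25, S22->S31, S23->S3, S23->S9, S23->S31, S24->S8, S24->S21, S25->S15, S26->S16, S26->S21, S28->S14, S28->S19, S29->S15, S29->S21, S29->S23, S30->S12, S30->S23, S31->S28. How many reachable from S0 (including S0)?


BFS from S0:
  layer 0: {S0}
  layer 1: {S2, S12, S26}
  layer 2: {S3, S16, S21, S22}
  layer 3: {S5, S23, S25, S28, S31, S32}
  layer 4: {S9, S13, S14, S15, S19}
  layer 5: {S10, S24}
  layer 6: {S8}
Reachable set: {S0, S2, S3, S5, S8, S9, S10, S12, S13, S14, S15, S16, S19, S21, S22, S23, S24, S25, S26, S28, S31, S32}
Count = 22

22


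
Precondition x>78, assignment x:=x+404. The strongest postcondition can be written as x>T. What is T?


Formula: sp(P, x:=E) = exists old_x. (x = E[old_x/x]) AND P[old_x/x] (old_x is the value of x before the assignment; eliminate old_x by solving x = E[old_x/x] for old_x)
Step 1: Precondition P: x>78, i.e. old_x > 78
Step 2: Assignment gives x = old_x + 404, so old_x = x - 404
Step 3: Substitute into P: x - 404 > 78
Step 4: Simplify: x > 78+404 = 482

482


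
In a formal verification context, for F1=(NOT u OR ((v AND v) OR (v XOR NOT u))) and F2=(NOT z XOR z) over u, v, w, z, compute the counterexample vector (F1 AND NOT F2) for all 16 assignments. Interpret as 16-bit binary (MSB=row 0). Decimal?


F1 = (NOT u OR ((v AND v) OR (v XOR NOT u)))
F2 = (NOT z XOR z)
Counterexample to F1=>F2 is where F1=1 and F2=0.
Evaluate each row (bits = u,v,w,z, MSB first):
  row 0 [0000]: F1=1 F2=1 -> F1&~F2 -> 0
  row 1 [0001]: F1=1 F2=1 -> F1&~F2 -> 0
  row 2 [0010]: F1=1 F2=1 -> F1&~F2 -> 0
  row 3 [0011]: F1=1 F2=1 -> F1&~F2 -> 0
  row 4 [0100]: F1=1 F2=1 -> F1&~F2 -> 0
  row 5 [0101]: F1=1 F2=1 -> F1&~F2 -> 0
  row 6 [0110]: F1=1 F2=1 -> F1&~F2 -> 0
  row 7 [0111]: F1=1 F2=1 -> F1&~F2 -> 0
  row 8 [1000]: F1=0 F2=1 -> F1&~F2 -> 0
  row 9 [1001]: F1=0 F2=1 -> F1&~F2 -> 0
  row 10 [1010]: F1=0 F2=1 -> F1&~F2 -> 0
  row 11 [1011]: F1=0 F2=1 -> F1&~F2 -> 0
  row 12 [1100]: F1=1 F2=1 -> F1&~F2 -> 0
  row 13 [1101]: F1=1 F2=1 -> F1&~F2 -> 0
  row 14 [1110]: F1=1 F2=1 -> F1&~F2 -> 0
  row 15 [1111]: F1=1 F2=1 -> F1&~F2 -> 0
Full result column, 4 rows per line (u,v fixed per line; w,z runs 00..11 left to right):
  rows 0-3 [u,v=00]: 0000  = hex 0
  rows 4-7 [u,v=01]: 0000  = hex 0
  rows 8-11 [u,v=10]: 0000  = hex 0
  rows 12-15 [u,v=11]: 0000  = hex 0
Counterexample vector (row 0 .. row 15) = 0000000000000000
Output column grouped in 4s = 0000 0000 0000 0000 = 0x0000
Convert to decimal digit by digit (value = value*16 + digit):
  0 -> 0
  0*16 + 0 = 0
  0*16 + 0 = 0
  0*16 + 0 = 0
Decimal = 0

0


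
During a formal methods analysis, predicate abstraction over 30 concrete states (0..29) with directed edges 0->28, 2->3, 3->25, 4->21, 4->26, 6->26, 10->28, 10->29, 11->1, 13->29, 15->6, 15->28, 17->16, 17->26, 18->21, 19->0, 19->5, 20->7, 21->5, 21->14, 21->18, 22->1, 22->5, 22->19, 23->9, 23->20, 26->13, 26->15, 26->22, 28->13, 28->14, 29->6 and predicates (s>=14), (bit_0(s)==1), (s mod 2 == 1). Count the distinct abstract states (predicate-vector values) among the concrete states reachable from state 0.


BFS from 0:
Concrete reachable: {0, 1, 5, 6, 13, 14, 15, 19, 22, 26, 28, 29}
Abstract via predicates (s>=14), (bit_0(s)==1), (s mod 2 == 1):
  (0,0,0) <- {0, 6}
  (0,1,1) <- {1, 5, 13}
  (1,0,0) <- {14, 22, 26, 28}
  (1,1,1) <- {15, 19, 29}
Distinct abstract states = 4

4


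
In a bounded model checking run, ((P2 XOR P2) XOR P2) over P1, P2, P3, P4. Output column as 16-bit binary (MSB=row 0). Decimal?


Formula: ((P2 XOR P2) XOR P2) over P1, P2, P3, P4 (16 rows)
Evaluate each row (bits = P1,P2,P3,P4, MSB first):
  row 0 [0000]: ((0 XOR 0) XOR 0) -> 0
  row 1 [0001]: ((0 XOR 0) XOR 0) -> 0
  row 2 [0010]: ((0 XOR 0) XOR 0) -> 0
  row 3 [0011]: ((0 XOR 0) XOR 0) -> 0
  row 4 [0100]: ((1 XOR 1) XOR 1) -> 1
  row 5 [0101]: ((1 XOR 1) XOR 1) -> 1
  row 6 [0110]: ((1 XOR 1) XOR 1) -> 1
  row 7 [0111]: ((1 XOR 1) XOR 1) -> 1
  row 8 [1000]: ((0 XOR 0) XOR 0) -> 0
  row 9 [1001]: ((0 XOR 0) XOR 0) -> 0
  row 10 [1010]: ((0 XOR 0) XOR 0) -> 0
  row 11 [1011]: ((0 XOR 0) XOR 0) -> 0
  row 12 [1100]: ((1 XOR 1) XOR 1) -> 1
  row 13 [1101]: ((1 XOR 1) XOR 1) -> 1
  row 14 [1110]: ((1 XOR 1) XOR 1) -> 1
  row 15 [1111]: ((1 XOR 1) XOR 1) -> 1
Full result column, 4 rows per line (P1,P2 fixed per line; P3,P4 runs 00..11 left to right):
  rows 0-3 [P1,P2=00]: 0000  = hex 0
  rows 4-7 [P1,P2=01]: 1111  = hex F
  rows 8-11 [P1,P2=10]: 0000  = hex 0
  rows 12-15 [P1,P2=11]: 1111  = hex F
Output column (row 0 .. row 15) = 0000111100001111
Output column grouped in 4s = 0000 1111 0000 1111 = 0x0F0F
Convert to decimal digit by digit (value = value*16 + digit):
  0 -> 0
  0*16 + 15 (F) = 15
  15*16 + 0 = 240
  240*16 + 15 (F) = 3855
Decimal = 3855

3855


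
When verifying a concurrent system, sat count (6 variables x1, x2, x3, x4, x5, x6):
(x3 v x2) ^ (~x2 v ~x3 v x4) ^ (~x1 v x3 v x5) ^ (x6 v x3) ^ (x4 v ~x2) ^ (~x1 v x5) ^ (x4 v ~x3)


CNF with 7 clauses over 6 vars (64 assignments).
An assignment satisfies CNF iff every clause has >=1 true literal.
Check each row (bits = x1,x2,x3,x4,x5,x6; clause T/F shown):
  row 0 [000000]: clauses=FTTFTTT -> 0
  row 1 [000001]: clauses=FTTTTTT -> 0
  row 2 [000010]: clauses=FTTFTTT -> 0
  row 3 [000011]: clauses=FTTTTTT -> 0
  row 4 [000100]: clauses=FTTFTTT -> 0
  (every remaining row is evaluated the same way; all 64 results are listed next)
Full result column, 8 rows per line (x1,x2,x3 fixed per line; x4,x5,x6 runs 000..111 left to right):
  rows 0-7 [x1,x2,x3=000]: 00000000  (ones: 0)
  rows 8-15 [x1,x2,x3=001]: 00001111  (ones: 4)
  rows 16-23 [x1,x2,x3=010]: 00000101  (ones: 2)
  rows 24-31 [x1,x2,x3=011]: 00001111  (ones: 4)
  rows 32-39 [x1,x2,x3=100]: 00000000  (ones: 0)
  rows 40-47 [x1,x2,x3=101]: 00000011  (ones: 2)
  rows 48-55 [x1,x2,x3=110]: 00000001  (ones: 1)
  rows 56-63 [x1,x2,x3=111]: 00000011  (ones: 2)
Satisfying assignments = 0+4+2+4+0+2+1+2 = 15

15


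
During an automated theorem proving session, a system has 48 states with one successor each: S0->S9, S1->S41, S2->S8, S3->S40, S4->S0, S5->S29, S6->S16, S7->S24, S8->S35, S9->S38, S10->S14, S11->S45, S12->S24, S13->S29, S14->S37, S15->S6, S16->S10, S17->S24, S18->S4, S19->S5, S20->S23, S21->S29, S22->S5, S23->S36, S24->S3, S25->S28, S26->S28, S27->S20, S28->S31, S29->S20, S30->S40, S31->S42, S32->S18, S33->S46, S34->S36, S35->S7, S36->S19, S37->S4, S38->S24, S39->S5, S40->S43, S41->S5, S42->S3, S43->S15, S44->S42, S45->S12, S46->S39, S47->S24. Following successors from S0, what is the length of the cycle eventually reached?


Trace from S0 until a state repeats:
  S0 -> S9 -> S38 -> S24 -> S3 -> S40 -> S43 -> S15 -> S6 -> S16 -> S10 -> S14 -> S37 -> S4 -> S0
S0 first seen at step 0, revisited at step 14.
Cycle length = 14 - 0 = 14

14


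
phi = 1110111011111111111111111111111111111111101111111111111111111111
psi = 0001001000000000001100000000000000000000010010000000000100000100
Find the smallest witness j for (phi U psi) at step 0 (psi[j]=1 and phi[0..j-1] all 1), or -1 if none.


(phi U psi) at 0: need smallest j with psi[j]=1 and phi[i]=1 for all i in [0,j).
Scan from step 0:
  step 0: phi=1, psi=0 -> continue
  step 1: phi=1, psi=0 -> continue
  step 2: phi=1, psi=0 -> continue
  step 3: psi=1 and phi held for [0,3) -> witness found
Witness step = 3

3


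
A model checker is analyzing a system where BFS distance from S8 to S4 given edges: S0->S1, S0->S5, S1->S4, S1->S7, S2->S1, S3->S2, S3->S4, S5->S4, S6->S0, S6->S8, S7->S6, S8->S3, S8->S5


BFS layer-by-layer from S8:
  dist 0: {S8}
  dist 1: {S3, S5}
  dist 2: {S2, S4}
  -> S4 reached at distance 2
Shortest path length = 2

2


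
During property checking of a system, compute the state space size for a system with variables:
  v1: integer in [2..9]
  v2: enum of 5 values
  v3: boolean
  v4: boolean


State space = product of domain sizes of all variables.
Domain sizes:
  v1 (integer in [2..9]): 8
  v2 (enum of 5 values): 5
  v3 (boolean): 2
  v4 (boolean): 2
Product = 8 * 5 * 2 * 2 = 160

160


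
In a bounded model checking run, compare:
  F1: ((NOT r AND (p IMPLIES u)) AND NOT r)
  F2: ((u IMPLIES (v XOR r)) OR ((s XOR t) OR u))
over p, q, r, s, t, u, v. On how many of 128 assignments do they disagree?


F1 = ((NOT r AND (p IMPLIES u)) AND NOT r)
F2 = ((u IMPLIES (v XOR r)) OR ((s XOR t) OR u))
Evaluate both on each of 128 rows (bits = p,q,r,s,t,u,v):
  row 0 [0000000]: F1=1 F2=1 -> 0
  row 1 [0000001]: F1=1 F2=1 -> 0
  row 2 [0000010]: F1=1 F2=1 -> 0
  row 3 [0000011]: F1=1 F2=1 -> 0
  row 4 [0000100]: F1=1 F2=1 -> 0
  (every remaining row is evaluated the same way; all 128 results are listed next)
Full result column, 8 rows per line (p,q,r,s fixed per line; t,u,v runs 000..111 left to right):
  rows 0-7 [p,q,r,s=0000]: 00000000  (ones: 0)
  rows 8-15 [p,q,r,s=0001]: 00000000  (ones: 0)
  rows 16-23 [p,q,r,s=0010]: 11111111  (ones: 8)
  rows 24-31 [p,q,r,s=0011]: 11111111  (ones: 8)
  rows 32-39 [p,q,r,s=0100]: 00000000  (ones: 0)
  rows 40-47 [p,q,r,s=0101]: 00000000  (ones: 0)
  rows 48-55 [p,q,r,s=0110]: 11111111  (ones: 8)
  rows 56-63 [p,q,r,s=0111]: 11111111  (ones: 8)
  rows 64-71 [p,q,r,s=1000]: 11001100  (ones: 4)
  rows 72-79 [p,q,r,s=1001]: 11001100  (ones: 4)
  rows 80-87 [p,q,r,s=1010]: 11111111  (ones: 8)
  rows 88-95 [p,q,r,s=1011]: 11111111  (ones: 8)
  rows 96-103 [p,q,r,s=1100]: 11001100  (ones: 4)
  rows 104-111 [p,q,r,s=1101]: 11001100  (ones: 4)
  rows 112-119 [p,q,r,s=1110]: 11111111  (ones: 8)
  rows 120-127 [p,q,r,s=1111]: 11111111  (ones: 8)
Disagreements = 0+0+8+8+0+0+8+8+4+4+8+8+4+4+8+8 = 80

80


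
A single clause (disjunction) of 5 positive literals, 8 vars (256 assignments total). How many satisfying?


Step 1: Total=2^8=256
Step 2: Unsat when all 5 false: 2^3=8
Step 3: Sat=256-8=248

248


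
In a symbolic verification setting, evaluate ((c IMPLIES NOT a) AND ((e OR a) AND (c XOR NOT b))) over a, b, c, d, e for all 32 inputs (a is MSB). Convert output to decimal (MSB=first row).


Formula: ((c IMPLIES NOT a) AND ((e OR a) AND (c XOR NOT b))) over a, b, c, d, e (32 rows)
Evaluate each row (bits = a,b,c,d,e, MSB first):
  row 0 [00000]: ((0 IMPLIES NOT 0) AND ((0 OR 0) AND (0 XOR NOT 0))) -> 0
  row 1 [00001]: ((0 IMPLIES NOT 0) AND ((1 OR 0) AND (0 XOR NOT 0))) -> 1
  row 2 [00010]: ((0 IMPLIES NOT 0) AND ((0 OR 0) AND (0 XOR NOT 0))) -> 0
  row 3 [00011]: ((0 IMPLIES NOT 0) AND ((1 OR 0) AND (0 XOR NOT 0))) -> 1
  row 4 [00100]: ((1 IMPLIES NOT 0) AND ((0 OR 0) AND (1 XOR NOT 0))) -> 0
  row 5 [00101]: ((1 IMPLIES NOT 0) AND ((1 OR 0) AND (1 XOR NOT 0))) -> 0
  row 6 [00110]: ((1 IMPLIES NOT 0) AND ((0 OR 0) AND (1 XOR NOT 0))) -> 0
  row 7 [00111]: ((1 IMPLIES NOT 0) AND ((1 OR 0) AND (1 XOR NOT 0))) -> 0
  row 8 [01000]: ((0 IMPLIES NOT 0) AND ((0 OR 0) AND (0 XOR NOT 1))) -> 0
  row 9 [01001]: ((0 IMPLIES NOT 0) AND ((1 OR 0) AND (0 XOR NOT 1))) -> 0
  row 10 [01010]: ((0 IMPLIES NOT 0) AND ((0 OR 0) AND (0 XOR NOT 1))) -> 0
  row 11 [01011]: ((0 IMPLIES NOT 0) AND ((1 OR 0) AND (0 XOR NOT 1))) -> 0
  row 12 [01100]: ((1 IMPLIES NOT 0) AND ((0 OR 0) AND (1 XOR NOT 1))) -> 0
  row 13 [01101]: ((1 IMPLIES NOT 0) AND ((1 OR 0) AND (1 XOR NOT 1))) -> 1
  row 14 [01110]: ((1 IMPLIES NOT 0) AND ((0 OR 0) AND (1 XOR NOT 1))) -> 0
  row 15 [01111]: ((1 IMPLIES NOT 0) AND ((1 OR 0) AND (1 XOR NOT 1))) -> 1
  row 16 [10000]: ((0 IMPLIES NOT 1) AND ((0 OR 1) AND (0 XOR NOT 0))) -> 1
  row 17 [10001]: ((0 IMPLIES NOT 1) AND ((1 OR 1) AND (0 XOR NOT 0))) -> 1
  row 18 [10010]: ((0 IMPLIES NOT 1) AND ((0 OR 1) AND (0 XOR NOT 0))) -> 1
  row 19 [10011]: ((0 IMPLIES NOT 1) AND ((1 OR 1) AND (0 XOR NOT 0))) -> 1
  row 20 [10100]: ((1 IMPLIES NOT 1) AND ((0 OR 1) AND (1 XOR NOT 0))) -> 0
  row 21 [10101]: ((1 IMPLIES NOT 1) AND ((1 OR 1) AND (1 XOR NOT 0))) -> 0
  row 22 [10110]: ((1 IMPLIES NOT 1) AND ((0 OR 1) AND (1 XOR NOT 0))) -> 0
  row 23 [10111]: ((1 IMPLIES NOT 1) AND ((1 OR 1) AND (1 XOR NOT 0))) -> 0
  row 24 [11000]: ((0 IMPLIES NOT 1) AND ((0 OR 1) AND (0 XOR NOT 1))) -> 0
  row 25 [11001]: ((0 IMPLIES NOT 1) AND ((1 OR 1) AND (0 XOR NOT 1))) -> 0
  row 26 [11010]: ((0 IMPLIES NOT 1) AND ((0 OR 1) AND (0 XOR NOT 1))) -> 0
  row 27 [11011]: ((0 IMPLIES NOT 1) AND ((1 OR 1) AND (0 XOR NOT 1))) -> 0
  row 28 [11100]: ((1 IMPLIES NOT 1) AND ((0 OR 1) AND (1 XOR NOT 1))) -> 0
  row 29 [11101]: ((1 IMPLIES NOT 1) AND ((1 OR 1) AND (1 XOR NOT 1))) -> 0
  row 30 [11110]: ((1 IMPLIES NOT 1) AND ((0 OR 1) AND (1 XOR NOT 1))) -> 0
  row 31 [11111]: ((1 IMPLIES NOT 1) AND ((1 OR 1) AND (1 XOR NOT 1))) -> 0
Full result column, 4 rows per line (a,b,c fixed per line; d,e runs 00..11 left to right):
  rows 0-3 [a,b,c=000]: 0101  = hex 5
  rows 4-7 [a,b,c=001]: 0000  = hex 0
  rows 8-11 [a,b,c=010]: 0000  = hex 0
  rows 12-15 [a,b,c=011]: 0101  = hex 5
  rows 16-19 [a,b,c=100]: 1111  = hex F
  rows 20-23 [a,b,c=101]: 0000  = hex 0
  rows 24-27 [a,b,c=110]: 0000  = hex 0
  rows 28-31 [a,b,c=111]: 0000  = hex 0
Output column (row 0 .. row 31) = 01010000000001011111000000000000
Output column grouped in 4s = 0101 0000 0000 0101 1111 0000 0000 0000 = 0x5005F000
Convert to decimal digit by digit (value = value*16 + digit):
  5 -> 5
  5*16 + 0 = 80
  80*16 + 0 = 1280
  1280*16 + 5 = 20485
  20485*16 + 15 (F) = 327775
  327775*16 + 0 = 5244400
  5244400*16 + 0 = 83910400
  83910400*16 + 0 = 1342566400
Decimal = 1342566400

1342566400


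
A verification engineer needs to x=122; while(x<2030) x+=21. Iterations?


Step 1: x goes from 122 toward 2030 by 21; the body runs while x<2030, so iterations = ceil((bound-start)/step)
Step 2: Distance=1908
Step 3: ceil(1908/21)=91

91


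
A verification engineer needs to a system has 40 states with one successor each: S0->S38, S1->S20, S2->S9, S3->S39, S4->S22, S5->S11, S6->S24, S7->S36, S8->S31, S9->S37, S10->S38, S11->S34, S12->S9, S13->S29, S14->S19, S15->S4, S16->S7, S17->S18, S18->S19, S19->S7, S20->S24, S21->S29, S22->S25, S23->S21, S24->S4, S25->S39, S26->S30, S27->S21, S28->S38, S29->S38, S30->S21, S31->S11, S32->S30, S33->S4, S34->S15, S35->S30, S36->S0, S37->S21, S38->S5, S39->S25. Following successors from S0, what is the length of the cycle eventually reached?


Trace from S0 until a state repeats:
  S0 -> S38 -> S5 -> S11 -> S34 -> S15 -> S4 -> S22 -> S25 -> S39 -> S25
S25 first seen at step 8, revisited at step 10.
Cycle length = 10 - 8 = 2

2


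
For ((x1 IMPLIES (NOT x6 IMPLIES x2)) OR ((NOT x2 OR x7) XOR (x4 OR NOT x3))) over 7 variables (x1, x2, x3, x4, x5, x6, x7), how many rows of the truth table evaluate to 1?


Formula: ((x1 IMPLIES (NOT x6 IMPLIES x2)) OR ((NOT x2 OR x7) XOR (x4 OR NOT x3))) over 7 vars (128 rows)
Evaluate each row (x1, x2, x3, x4, x5, x6, x7 as bits, MSB first):
  row 0 [0000000]: ((0 IMPLIES (NOT 0 IMPLIES 0)) OR ((NOT 0 OR 0) XOR (0 OR NOT 0))) -> 1
  row 1 [0000001]: ((0 IMPLIES (NOT 0 IMPLIES 0)) OR ((NOT 0 OR 1) XOR (0 OR NOT 0))) -> 1
  row 2 [0000010]: ((0 IMPLIES (NOT 1 IMPLIES 0)) OR ((NOT 0 OR 0) XOR (0 OR NOT 0))) -> 1
  row 3 [0000011]: ((0 IMPLIES (NOT 1 IMPLIES 0)) OR ((NOT 0 OR 1) XOR (0 OR NOT 0))) -> 1
  row 4 [0000100]: ((0 IMPLIES (NOT 0 IMPLIES 0)) OR ((NOT 0 OR 0) XOR (0 OR NOT 0))) -> 1
  (every remaining row is evaluated the same way; all 128 results are listed next)
Full result column, 8 rows per line (x1,x2,x3,x4 fixed per line; x5,x6,x7 runs 000..111 left to right):
  rows 0-7 [x1,x2,x3,x4=0000]: 11111111  (ones: 8)
  rows 8-15 [x1,x2,x3,x4=0001]: 11111111  (ones: 8)
  rows 16-23 [x1,x2,x3,x4=0010]: 11111111  (ones: 8)
  rows 24-31 [x1,x2,x3,x4=0011]: 11111111  (ones: 8)
  rows 32-39 [x1,x2,x3,x4=0100]: 11111111  (ones: 8)
  rows 40-47 [x1,x2,x3,x4=0101]: 11111111  (ones: 8)
  rows 48-55 [x1,x2,x3,x4=0110]: 11111111  (ones: 8)
  rows 56-63 [x1,x2,x3,x4=0111]: 11111111  (ones: 8)
  rows 64-71 [x1,x2,x3,x4=1000]: 00110011  (ones: 4)
  rows 72-79 [x1,x2,x3,x4=1001]: 00110011  (ones: 4)
  rows 80-87 [x1,x2,x3,x4=1010]: 11111111  (ones: 8)
  rows 88-95 [x1,x2,x3,x4=1011]: 00110011  (ones: 4)
  rows 96-103 [x1,x2,x3,x4=1100]: 11111111  (ones: 8)
  rows 104-111 [x1,x2,x3,x4=1101]: 11111111  (ones: 8)
  rows 112-119 [x1,x2,x3,x4=1110]: 11111111  (ones: 8)
  rows 120-127 [x1,x2,x3,x4=1111]: 11111111  (ones: 8)
Count of 1-rows = 8+8+8+8+8+8+8+8+4+4+8+4+8+8+8+8 = 116

116


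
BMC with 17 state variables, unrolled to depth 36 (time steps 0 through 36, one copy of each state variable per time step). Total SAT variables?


BMC unrolls to depth k, creating one copy of each state var for steps 0..k.
Step count = 36 + 1 = 37 (steps 0 through 36)
Vars per step = 17
Total = 17 * 37 = 629

629


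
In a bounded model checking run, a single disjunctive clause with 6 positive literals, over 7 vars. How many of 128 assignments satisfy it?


Step 1: Total=2^7=128
Step 2: Unsat when all 6 false: 2^1=2
Step 3: Sat=128-2=126

126


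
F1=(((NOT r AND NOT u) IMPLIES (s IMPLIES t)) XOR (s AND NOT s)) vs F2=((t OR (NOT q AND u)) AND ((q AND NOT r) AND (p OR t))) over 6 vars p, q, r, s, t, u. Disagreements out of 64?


F1 = (((NOT r AND NOT u) IMPLIES (s IMPLIES t)) XOR (s AND NOT s))
F2 = ((t OR (NOT q AND u)) AND ((q AND NOT r) AND (p OR t)))
Evaluate both on each of 64 rows (bits = p,q,r,s,t,u):
  row 0 [000000]: F1=1 F2=0 (differ) -> 1
  row 1 [000001]: F1=1 F2=0 (differ) -> 1
  row 2 [000010]: F1=1 F2=0 (differ) -> 1
  row 3 [000011]: F1=1 F2=0 (differ) -> 1
  row 4 [000100]: F1=0 F2=0 -> 0
  (every remaining row is evaluated the same way; all 64 results are listed next)
Full result column, 8 rows per line (p,q,r fixed per line; s,t,u runs 000..111 left to right):
  rows 0-7 [p,q,r=000]: 11110111  (ones: 7)
  rows 8-15 [p,q,r=001]: 11111111  (ones: 8)
  rows 16-23 [p,q,r=010]: 11000100  (ones: 3)
  rows 24-31 [p,q,r=011]: 11111111  (ones: 8)
  rows 32-39 [p,q,r=100]: 11110111  (ones: 7)
  rows 40-47 [p,q,r=101]: 11111111  (ones: 8)
  rows 48-55 [p,q,r=110]: 11000100  (ones: 3)
  rows 56-63 [p,q,r=111]: 11111111  (ones: 8)
Disagreements = 7+8+3+8+7+8+3+8 = 52

52


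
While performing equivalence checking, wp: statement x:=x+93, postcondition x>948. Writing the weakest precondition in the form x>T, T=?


Formula: wp(x:=E, P) = P[E/x] (substitute E for x in postcondition)
Step 1: Postcondition: x>948
Step 2: Substitute x+93 for x: x+93>948
Step 3: Solve for x: x > 948-93 = 855

855


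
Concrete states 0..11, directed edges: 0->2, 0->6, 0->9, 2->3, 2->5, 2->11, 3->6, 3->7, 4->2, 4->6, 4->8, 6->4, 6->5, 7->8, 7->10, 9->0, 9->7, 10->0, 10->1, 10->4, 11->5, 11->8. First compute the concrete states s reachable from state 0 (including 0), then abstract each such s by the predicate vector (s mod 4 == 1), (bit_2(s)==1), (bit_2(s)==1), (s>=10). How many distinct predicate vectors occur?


BFS from 0:
Concrete reachable: {0, 1, 2, 3, 4, 5, 6, 7, 8, 9, 10, 11}
Abstract via predicates (s mod 4 == 1), (bit_2(s)==1), (bit_2(s)==1), (s>=10):
  (0,0,0,0) <- {0, 2, 3, 8}
  (0,0,0,1) <- {10, 11}
  (0,1,1,0) <- {4, 6, 7}
  (1,0,0,0) <- {1, 9}
  (1,1,1,0) <- {5}
Distinct abstract states = 5

5


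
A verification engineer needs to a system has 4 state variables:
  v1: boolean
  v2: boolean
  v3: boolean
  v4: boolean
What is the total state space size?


State space = product of domain sizes of all variables.
Domain sizes:
  v1 (boolean): 2
  v2 (boolean): 2
  v3 (boolean): 2
  v4 (boolean): 2
Product = 2 * 2 * 2 * 2 = 16

16


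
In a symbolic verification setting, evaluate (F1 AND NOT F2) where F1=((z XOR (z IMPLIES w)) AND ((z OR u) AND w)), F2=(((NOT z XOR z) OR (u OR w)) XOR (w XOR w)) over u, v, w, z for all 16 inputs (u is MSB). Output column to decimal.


F1 = ((z XOR (z IMPLIES w)) AND ((z OR u) AND w))
F2 = (((NOT z XOR z) OR (u OR w)) XOR (w XOR w))
Counterexample to F1=>F2 is where F1=1 and F2=0.
Evaluate each row (bits = u,v,w,z, MSB first):
  row 0 [0000]: F1=0 F2=1 -> F1&~F2 -> 0
  row 1 [0001]: F1=0 F2=1 -> F1&~F2 -> 0
  row 2 [0010]: F1=0 F2=1 -> F1&~F2 -> 0
  row 3 [0011]: F1=0 F2=1 -> F1&~F2 -> 0
  row 4 [0100]: F1=0 F2=1 -> F1&~F2 -> 0
  row 5 [0101]: F1=0 F2=1 -> F1&~F2 -> 0
  row 6 [0110]: F1=0 F2=1 -> F1&~F2 -> 0
  row 7 [0111]: F1=0 F2=1 -> F1&~F2 -> 0
  row 8 [1000]: F1=0 F2=1 -> F1&~F2 -> 0
  row 9 [1001]: F1=0 F2=1 -> F1&~F2 -> 0
  row 10 [1010]: F1=1 F2=1 -> F1&~F2 -> 0
  row 11 [1011]: F1=0 F2=1 -> F1&~F2 -> 0
  row 12 [1100]: F1=0 F2=1 -> F1&~F2 -> 0
  row 13 [1101]: F1=0 F2=1 -> F1&~F2 -> 0
  row 14 [1110]: F1=1 F2=1 -> F1&~F2 -> 0
  row 15 [1111]: F1=0 F2=1 -> F1&~F2 -> 0
Full result column, 4 rows per line (u,v fixed per line; w,z runs 00..11 left to right):
  rows 0-3 [u,v=00]: 0000  = hex 0
  rows 4-7 [u,v=01]: 0000  = hex 0
  rows 8-11 [u,v=10]: 0000  = hex 0
  rows 12-15 [u,v=11]: 0000  = hex 0
Counterexample vector (row 0 .. row 15) = 0000000000000000
Output column grouped in 4s = 0000 0000 0000 0000 = 0x0000
Convert to decimal digit by digit (value = value*16 + digit):
  0 -> 0
  0*16 + 0 = 0
  0*16 + 0 = 0
  0*16 + 0 = 0
Decimal = 0

0


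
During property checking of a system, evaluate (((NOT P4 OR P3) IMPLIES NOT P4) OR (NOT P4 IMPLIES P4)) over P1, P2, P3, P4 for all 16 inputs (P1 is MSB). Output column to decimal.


Formula: (((NOT P4 OR P3) IMPLIES NOT P4) OR (NOT P4 IMPLIES P4)) over P1, P2, P3, P4 (16 rows)
Evaluate each row (bits = P1,P2,P3,P4, MSB first):
  row 0 [0000]: (((NOT 0 OR 0) IMPLIES NOT 0) OR (NOT 0 IMPLIES 0)) -> 1
  row 1 [0001]: (((NOT 1 OR 0) IMPLIES NOT 1) OR (NOT 1 IMPLIES 1)) -> 1
  row 2 [0010]: (((NOT 0 OR 1) IMPLIES NOT 0) OR (NOT 0 IMPLIES 0)) -> 1
  row 3 [0011]: (((NOT 1 OR 1) IMPLIES NOT 1) OR (NOT 1 IMPLIES 1)) -> 1
  row 4 [0100]: (((NOT 0 OR 0) IMPLIES NOT 0) OR (NOT 0 IMPLIES 0)) -> 1
  row 5 [0101]: (((NOT 1 OR 0) IMPLIES NOT 1) OR (NOT 1 IMPLIES 1)) -> 1
  row 6 [0110]: (((NOT 0 OR 1) IMPLIES NOT 0) OR (NOT 0 IMPLIES 0)) -> 1
  row 7 [0111]: (((NOT 1 OR 1) IMPLIES NOT 1) OR (NOT 1 IMPLIES 1)) -> 1
  row 8 [1000]: (((NOT 0 OR 0) IMPLIES NOT 0) OR (NOT 0 IMPLIES 0)) -> 1
  row 9 [1001]: (((NOT 1 OR 0) IMPLIES NOT 1) OR (NOT 1 IMPLIES 1)) -> 1
  row 10 [1010]: (((NOT 0 OR 1) IMPLIES NOT 0) OR (NOT 0 IMPLIES 0)) -> 1
  row 11 [1011]: (((NOT 1 OR 1) IMPLIES NOT 1) OR (NOT 1 IMPLIES 1)) -> 1
  row 12 [1100]: (((NOT 0 OR 0) IMPLIES NOT 0) OR (NOT 0 IMPLIES 0)) -> 1
  row 13 [1101]: (((NOT 1 OR 0) IMPLIES NOT 1) OR (NOT 1 IMPLIES 1)) -> 1
  row 14 [1110]: (((NOT 0 OR 1) IMPLIES NOT 0) OR (NOT 0 IMPLIES 0)) -> 1
  row 15 [1111]: (((NOT 1 OR 1) IMPLIES NOT 1) OR (NOT 1 IMPLIES 1)) -> 1
Full result column, 4 rows per line (P1,P2 fixed per line; P3,P4 runs 00..11 left to right):
  rows 0-3 [P1,P2=00]: 1111  = hex F
  rows 4-7 [P1,P2=01]: 1111  = hex F
  rows 8-11 [P1,P2=10]: 1111  = hex F
  rows 12-15 [P1,P2=11]: 1111  = hex F
Output column (row 0 .. row 15) = 1111111111111111
Output column grouped in 4s = 1111 1111 1111 1111 = 0xFFFF
Convert to decimal digit by digit (value = value*16 + digit):
  F -> 15
  15*16 + 15 (F) = 255
  255*16 + 15 (F) = 4095
  4095*16 + 15 (F) = 65535
Decimal = 65535

65535


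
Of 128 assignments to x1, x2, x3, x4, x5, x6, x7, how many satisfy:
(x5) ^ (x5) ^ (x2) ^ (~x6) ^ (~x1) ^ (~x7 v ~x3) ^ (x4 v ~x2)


CNF with 7 clauses over 7 vars (128 assignments).
An assignment satisfies CNF iff every clause has >=1 true literal.
Check each row (bits = x1,x2,x3,x4,x5,x6,x7; clause T/F shown):
  row 0 [0000000]: clauses=FFFTTTT -> 0
  row 1 [0000001]: clauses=FFFTTTT -> 0
  row 2 [0000010]: clauses=FFFFTTT -> 0
  row 3 [0000011]: clauses=FFFFTTT -> 0
  row 4 [0000100]: clauses=TTFTTTT -> 0
  (every remaining row is evaluated the same way; all 128 results are listed next)
Full result column, 8 rows per line (x1,x2,x3,x4 fixed per line; x5,x6,x7 runs 000..111 left to right):
  rows 0-7 [x1,x2,x3,x4=0000]: 00000000  (ones: 0)
  rows 8-15 [x1,x2,x3,x4=0001]: 00000000  (ones: 0)
  rows 16-23 [x1,x2,x3,x4=0010]: 00000000  (ones: 0)
  rows 24-31 [x1,x2,x3,x4=0011]: 00000000  (ones: 0)
  rows 32-39 [x1,x2,x3,x4=0100]: 00000000  (ones: 0)
  rows 40-47 [x1,x2,x3,x4=0101]: 00001100  (ones: 2)
  rows 48-55 [x1,x2,x3,x4=0110]: 00000000  (ones: 0)
  rows 56-63 [x1,x2,x3,x4=0111]: 00001000  (ones: 1)
  rows 64-71 [x1,x2,x3,x4=1000]: 00000000  (ones: 0)
  rows 72-79 [x1,x2,x3,x4=1001]: 00000000  (ones: 0)
  rows 80-87 [x1,x2,x3,x4=1010]: 00000000  (ones: 0)
  rows 88-95 [x1,x2,x3,x4=1011]: 00000000  (ones: 0)
  rows 96-103 [x1,x2,x3,x4=1100]: 00000000  (ones: 0)
  rows 104-111 [x1,x2,x3,x4=1101]: 00000000  (ones: 0)
  rows 112-119 [x1,x2,x3,x4=1110]: 00000000  (ones: 0)
  rows 120-127 [x1,x2,x3,x4=1111]: 00000000  (ones: 0)
Satisfying assignments = 0+0+0+0+0+2+0+1+0+0+0+0+0+0+0+0 = 3

3


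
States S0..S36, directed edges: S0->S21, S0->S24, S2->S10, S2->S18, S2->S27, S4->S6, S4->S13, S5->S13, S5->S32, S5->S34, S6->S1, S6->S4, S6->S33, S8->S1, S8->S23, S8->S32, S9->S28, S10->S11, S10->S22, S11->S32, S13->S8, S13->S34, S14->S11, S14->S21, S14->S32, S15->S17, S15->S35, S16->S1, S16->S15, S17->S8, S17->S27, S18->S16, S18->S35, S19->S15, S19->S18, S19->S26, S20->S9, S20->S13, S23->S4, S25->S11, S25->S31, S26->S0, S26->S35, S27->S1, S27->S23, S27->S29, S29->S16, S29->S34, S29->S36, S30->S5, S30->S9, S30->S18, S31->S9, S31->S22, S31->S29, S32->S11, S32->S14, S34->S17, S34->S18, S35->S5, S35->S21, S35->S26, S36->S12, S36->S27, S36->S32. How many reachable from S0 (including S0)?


BFS from S0:
  layer 0: {S0}
  layer 1: {S21, S24}
Reachable set: {S0, S21, S24}
Count = 3

3


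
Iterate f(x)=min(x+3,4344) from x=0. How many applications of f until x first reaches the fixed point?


Step 1: x=0, cap=4344, increment=3
Step 2: x grows by 3 each step until capped at 4344; fixed point is x=4344
Step 3: iterations = ceil(4344/3) = 1448

1448


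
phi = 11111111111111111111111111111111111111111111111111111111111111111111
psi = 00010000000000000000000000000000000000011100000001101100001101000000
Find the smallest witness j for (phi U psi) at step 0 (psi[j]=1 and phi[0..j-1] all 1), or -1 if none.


(phi U psi) at 0: need smallest j with psi[j]=1 and phi[i]=1 for all i in [0,j).
Scan from step 0:
  step 0: phi=1, psi=0 -> continue
  step 1: phi=1, psi=0 -> continue
  step 2: phi=1, psi=0 -> continue
  step 3: psi=1 and phi held for [0,3) -> witness found
Witness step = 3

3


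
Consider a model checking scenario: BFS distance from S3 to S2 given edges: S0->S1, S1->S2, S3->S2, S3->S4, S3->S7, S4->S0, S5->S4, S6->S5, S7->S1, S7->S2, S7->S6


BFS layer-by-layer from S3:
  dist 0: {S3}
  dist 1: {S2, S4, S7}
  -> S2 reached at distance 1
Shortest path length = 1

1


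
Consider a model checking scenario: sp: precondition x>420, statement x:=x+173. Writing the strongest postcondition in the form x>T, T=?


Formula: sp(P, x:=E) = exists old_x. (x = E[old_x/x]) AND P[old_x/x] (old_x is the value of x before the assignment; eliminate old_x by solving x = E[old_x/x] for old_x)
Step 1: Precondition P: x>420, i.e. old_x > 420
Step 2: Assignment gives x = old_x + 173, so old_x = x - 173
Step 3: Substitute into P: x - 173 > 420
Step 4: Simplify: x > 420+173 = 593

593


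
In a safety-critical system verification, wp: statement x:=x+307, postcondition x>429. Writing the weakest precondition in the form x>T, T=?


Formula: wp(x:=E, P) = P[E/x] (substitute E for x in postcondition)
Step 1: Postcondition: x>429
Step 2: Substitute x+307 for x: x+307>429
Step 3: Solve for x: x > 429-307 = 122

122


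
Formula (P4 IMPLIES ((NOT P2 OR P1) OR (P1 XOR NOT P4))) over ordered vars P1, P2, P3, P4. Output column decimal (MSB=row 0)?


Formula: (P4 IMPLIES ((NOT P2 OR P1) OR (P1 XOR NOT P4))) over P1, P2, P3, P4 (16 rows)
Evaluate each row (bits = P1,P2,P3,P4, MSB first):
  row 0 [0000]: (0 IMPLIES ((NOT 0 OR 0) OR (0 XOR NOT 0))) -> 1
  row 1 [0001]: (1 IMPLIES ((NOT 0 OR 0) OR (0 XOR NOT 1))) -> 1
  row 2 [0010]: (0 IMPLIES ((NOT 0 OR 0) OR (0 XOR NOT 0))) -> 1
  row 3 [0011]: (1 IMPLIES ((NOT 0 OR 0) OR (0 XOR NOT 1))) -> 1
  row 4 [0100]: (0 IMPLIES ((NOT 1 OR 0) OR (0 XOR NOT 0))) -> 1
  row 5 [0101]: (1 IMPLIES ((NOT 1 OR 0) OR (0 XOR NOT 1))) -> 0
  row 6 [0110]: (0 IMPLIES ((NOT 1 OR 0) OR (0 XOR NOT 0))) -> 1
  row 7 [0111]: (1 IMPLIES ((NOT 1 OR 0) OR (0 XOR NOT 1))) -> 0
  row 8 [1000]: (0 IMPLIES ((NOT 0 OR 1) OR (1 XOR NOT 0))) -> 1
  row 9 [1001]: (1 IMPLIES ((NOT 0 OR 1) OR (1 XOR NOT 1))) -> 1
  row 10 [1010]: (0 IMPLIES ((NOT 0 OR 1) OR (1 XOR NOT 0))) -> 1
  row 11 [1011]: (1 IMPLIES ((NOT 0 OR 1) OR (1 XOR NOT 1))) -> 1
  row 12 [1100]: (0 IMPLIES ((NOT 1 OR 1) OR (1 XOR NOT 0))) -> 1
  row 13 [1101]: (1 IMPLIES ((NOT 1 OR 1) OR (1 XOR NOT 1))) -> 1
  row 14 [1110]: (0 IMPLIES ((NOT 1 OR 1) OR (1 XOR NOT 0))) -> 1
  row 15 [1111]: (1 IMPLIES ((NOT 1 OR 1) OR (1 XOR NOT 1))) -> 1
Full result column, 4 rows per line (P1,P2 fixed per line; P3,P4 runs 00..11 left to right):
  rows 0-3 [P1,P2=00]: 1111  = hex F
  rows 4-7 [P1,P2=01]: 1010  = hex A
  rows 8-11 [P1,P2=10]: 1111  = hex F
  rows 12-15 [P1,P2=11]: 1111  = hex F
Output column (row 0 .. row 15) = 1111101011111111
Output column grouped in 4s = 1111 1010 1111 1111 = 0xFAFF
Convert to decimal digit by digit (value = value*16 + digit):
  F -> 15
  15*16 + 10 (A) = 250
  250*16 + 15 (F) = 4015
  4015*16 + 15 (F) = 64255
Decimal = 64255

64255


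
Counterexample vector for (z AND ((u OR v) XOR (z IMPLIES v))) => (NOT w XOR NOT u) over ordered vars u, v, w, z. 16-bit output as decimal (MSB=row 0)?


F1 = (z AND ((u OR v) XOR (z IMPLIES v)))
F2 = (NOT w XOR NOT u)
Counterexample to F1=>F2 is where F1=1 and F2=0.
Evaluate each row (bits = u,v,w,z, MSB first):
  row 0 [0000]: F1=0 F2=0 -> F1&~F2 -> 0
  row 1 [0001]: F1=0 F2=0 -> F1&~F2 -> 0
  row 2 [0010]: F1=0 F2=1 -> F1&~F2 -> 0
  row 3 [0011]: F1=0 F2=1 -> F1&~F2 -> 0
  row 4 [0100]: F1=0 F2=0 -> F1&~F2 -> 0
  row 5 [0101]: F1=0 F2=0 -> F1&~F2 -> 0
  row 6 [0110]: F1=0 F2=1 -> F1&~F2 -> 0
  row 7 [0111]: F1=0 F2=1 -> F1&~F2 -> 0
  row 8 [1000]: F1=0 F2=1 -> F1&~F2 -> 0
  row 9 [1001]: F1=1 F2=1 -> F1&~F2 -> 0
  row 10 [1010]: F1=0 F2=0 -> F1&~F2 -> 0
  row 11 [1011]: F1=1 F2=0 -> F1&~F2 -> 1
  row 12 [1100]: F1=0 F2=1 -> F1&~F2 -> 0
  row 13 [1101]: F1=0 F2=1 -> F1&~F2 -> 0
  row 14 [1110]: F1=0 F2=0 -> F1&~F2 -> 0
  row 15 [1111]: F1=0 F2=0 -> F1&~F2 -> 0
Full result column, 4 rows per line (u,v fixed per line; w,z runs 00..11 left to right):
  rows 0-3 [u,v=00]: 0000  = hex 0
  rows 4-7 [u,v=01]: 0000  = hex 0
  rows 8-11 [u,v=10]: 0001  = hex 1
  rows 12-15 [u,v=11]: 0000  = hex 0
Counterexample vector (row 0 .. row 15) = 0000000000010000
Output column grouped in 4s = 0000 0000 0001 0000 = 0x0010
Convert to decimal digit by digit (value = value*16 + digit):
  0 -> 0
  0*16 + 0 = 0
  0*16 + 1 = 1
  1*16 + 0 = 16
Decimal = 16

16


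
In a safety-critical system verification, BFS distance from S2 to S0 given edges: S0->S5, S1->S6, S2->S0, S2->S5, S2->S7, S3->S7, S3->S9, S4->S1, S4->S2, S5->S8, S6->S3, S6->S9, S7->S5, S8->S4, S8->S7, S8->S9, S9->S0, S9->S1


BFS layer-by-layer from S2:
  dist 0: {S2}
  dist 1: {S0, S5, S7}
  -> S0 reached at distance 1
Shortest path length = 1

1


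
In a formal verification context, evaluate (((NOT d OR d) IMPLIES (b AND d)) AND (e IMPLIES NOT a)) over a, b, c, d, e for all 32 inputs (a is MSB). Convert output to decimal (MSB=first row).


Formula: (((NOT d OR d) IMPLIES (b AND d)) AND (e IMPLIES NOT a)) over a, b, c, d, e (32 rows)
Evaluate each row (bits = a,b,c,d,e, MSB first):
  row 0 [00000]: (((NOT 0 OR 0) IMPLIES (0 AND 0)) AND (0 IMPLIES NOT 0)) -> 0
  row 1 [00001]: (((NOT 0 OR 0) IMPLIES (0 AND 0)) AND (1 IMPLIES NOT 0)) -> 0
  row 2 [00010]: (((NOT 1 OR 1) IMPLIES (0 AND 1)) AND (0 IMPLIES NOT 0)) -> 0
  row 3 [00011]: (((NOT 1 OR 1) IMPLIES (0 AND 1)) AND (1 IMPLIES NOT 0)) -> 0
  row 4 [00100]: (((NOT 0 OR 0) IMPLIES (0 AND 0)) AND (0 IMPLIES NOT 0)) -> 0
  row 5 [00101]: (((NOT 0 OR 0) IMPLIES (0 AND 0)) AND (1 IMPLIES NOT 0)) -> 0
  row 6 [00110]: (((NOT 1 OR 1) IMPLIES (0 AND 1)) AND (0 IMPLIES NOT 0)) -> 0
  row 7 [00111]: (((NOT 1 OR 1) IMPLIES (0 AND 1)) AND (1 IMPLIES NOT 0)) -> 0
  row 8 [01000]: (((NOT 0 OR 0) IMPLIES (1 AND 0)) AND (0 IMPLIES NOT 0)) -> 0
  row 9 [01001]: (((NOT 0 OR 0) IMPLIES (1 AND 0)) AND (1 IMPLIES NOT 0)) -> 0
  row 10 [01010]: (((NOT 1 OR 1) IMPLIES (1 AND 1)) AND (0 IMPLIES NOT 0)) -> 1
  row 11 [01011]: (((NOT 1 OR 1) IMPLIES (1 AND 1)) AND (1 IMPLIES NOT 0)) -> 1
  row 12 [01100]: (((NOT 0 OR 0) IMPLIES (1 AND 0)) AND (0 IMPLIES NOT 0)) -> 0
  row 13 [01101]: (((NOT 0 OR 0) IMPLIES (1 AND 0)) AND (1 IMPLIES NOT 0)) -> 0
  row 14 [01110]: (((NOT 1 OR 1) IMPLIES (1 AND 1)) AND (0 IMPLIES NOT 0)) -> 1
  row 15 [01111]: (((NOT 1 OR 1) IMPLIES (1 AND 1)) AND (1 IMPLIES NOT 0)) -> 1
  row 16 [10000]: (((NOT 0 OR 0) IMPLIES (0 AND 0)) AND (0 IMPLIES NOT 1)) -> 0
  row 17 [10001]: (((NOT 0 OR 0) IMPLIES (0 AND 0)) AND (1 IMPLIES NOT 1)) -> 0
  row 18 [10010]: (((NOT 1 OR 1) IMPLIES (0 AND 1)) AND (0 IMPLIES NOT 1)) -> 0
  row 19 [10011]: (((NOT 1 OR 1) IMPLIES (0 AND 1)) AND (1 IMPLIES NOT 1)) -> 0
  row 20 [10100]: (((NOT 0 OR 0) IMPLIES (0 AND 0)) AND (0 IMPLIES NOT 1)) -> 0
  row 21 [10101]: (((NOT 0 OR 0) IMPLIES (0 AND 0)) AND (1 IMPLIES NOT 1)) -> 0
  row 22 [10110]: (((NOT 1 OR 1) IMPLIES (0 AND 1)) AND (0 IMPLIES NOT 1)) -> 0
  row 23 [10111]: (((NOT 1 OR 1) IMPLIES (0 AND 1)) AND (1 IMPLIES NOT 1)) -> 0
  row 24 [11000]: (((NOT 0 OR 0) IMPLIES (1 AND 0)) AND (0 IMPLIES NOT 1)) -> 0
  row 25 [11001]: (((NOT 0 OR 0) IMPLIES (1 AND 0)) AND (1 IMPLIES NOT 1)) -> 0
  row 26 [11010]: (((NOT 1 OR 1) IMPLIES (1 AND 1)) AND (0 IMPLIES NOT 1)) -> 1
  row 27 [11011]: (((NOT 1 OR 1) IMPLIES (1 AND 1)) AND (1 IMPLIES NOT 1)) -> 0
  row 28 [11100]: (((NOT 0 OR 0) IMPLIES (1 AND 0)) AND (0 IMPLIES NOT 1)) -> 0
  row 29 [11101]: (((NOT 0 OR 0) IMPLIES (1 AND 0)) AND (1 IMPLIES NOT 1)) -> 0
  row 30 [11110]: (((NOT 1 OR 1) IMPLIES (1 AND 1)) AND (0 IMPLIES NOT 1)) -> 1
  row 31 [11111]: (((NOT 1 OR 1) IMPLIES (1 AND 1)) AND (1 IMPLIES NOT 1)) -> 0
Full result column, 4 rows per line (a,b,c fixed per line; d,e runs 00..11 left to right):
  rows 0-3 [a,b,c=000]: 0000  = hex 0
  rows 4-7 [a,b,c=001]: 0000  = hex 0
  rows 8-11 [a,b,c=010]: 0011  = hex 3
  rows 12-15 [a,b,c=011]: 0011  = hex 3
  rows 16-19 [a,b,c=100]: 0000  = hex 0
  rows 20-23 [a,b,c=101]: 0000  = hex 0
  rows 24-27 [a,b,c=110]: 0010  = hex 2
  rows 28-31 [a,b,c=111]: 0010  = hex 2
Output column (row 0 .. row 31) = 00000000001100110000000000100010
Output column grouped in 4s = 0000 0000 0011 0011 0000 0000 0010 0010 = 0x00330022
Convert to decimal digit by digit (value = value*16 + digit):
  0 -> 0
  0*16 + 0 = 0
  0*16 + 3 = 3
  3*16 + 3 = 51
  51*16 + 0 = 816
  816*16 + 0 = 13056
  13056*16 + 2 = 208898
  208898*16 + 2 = 3342370
Decimal = 3342370

3342370
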